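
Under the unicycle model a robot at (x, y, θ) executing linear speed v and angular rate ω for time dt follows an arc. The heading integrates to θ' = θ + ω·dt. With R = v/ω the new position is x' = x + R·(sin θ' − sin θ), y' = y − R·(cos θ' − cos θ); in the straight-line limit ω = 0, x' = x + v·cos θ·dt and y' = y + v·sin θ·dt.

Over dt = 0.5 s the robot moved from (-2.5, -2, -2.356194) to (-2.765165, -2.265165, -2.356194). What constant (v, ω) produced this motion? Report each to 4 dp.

Δθ = -2.356194 − -2.356194 = 0.000000
ω = Δθ/dt = 0.000000/0.5 = 0.0000
ω = 0 → v = (Δx·cos θ + Δy·sin θ)/dt = 0.7500

v = 0.7500, ω = 0.0000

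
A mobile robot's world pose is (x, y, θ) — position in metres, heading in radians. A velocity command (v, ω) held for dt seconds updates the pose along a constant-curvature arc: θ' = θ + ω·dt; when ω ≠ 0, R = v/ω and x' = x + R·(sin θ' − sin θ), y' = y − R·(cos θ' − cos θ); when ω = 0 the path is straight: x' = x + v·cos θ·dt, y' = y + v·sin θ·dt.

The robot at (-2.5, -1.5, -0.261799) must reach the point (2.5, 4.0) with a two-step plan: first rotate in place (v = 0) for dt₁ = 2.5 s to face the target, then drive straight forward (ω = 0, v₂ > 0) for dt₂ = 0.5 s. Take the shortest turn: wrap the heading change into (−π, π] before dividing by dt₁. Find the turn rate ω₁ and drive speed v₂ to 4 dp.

ω₁ = 0.4379, v₂ = 14.8661

heading to target = atan2(4−-1.5, 2.5−-2.5) = 0.8330
Δθ = wrap(0.8330 − -0.2618) = 1.0948; ω₁ = Δθ/dt₁ = 0.4379
distance = √((2.5−-2.5)² + (4−-1.5)²) = 7.4330; v₂ = distance/dt₂ = 14.8661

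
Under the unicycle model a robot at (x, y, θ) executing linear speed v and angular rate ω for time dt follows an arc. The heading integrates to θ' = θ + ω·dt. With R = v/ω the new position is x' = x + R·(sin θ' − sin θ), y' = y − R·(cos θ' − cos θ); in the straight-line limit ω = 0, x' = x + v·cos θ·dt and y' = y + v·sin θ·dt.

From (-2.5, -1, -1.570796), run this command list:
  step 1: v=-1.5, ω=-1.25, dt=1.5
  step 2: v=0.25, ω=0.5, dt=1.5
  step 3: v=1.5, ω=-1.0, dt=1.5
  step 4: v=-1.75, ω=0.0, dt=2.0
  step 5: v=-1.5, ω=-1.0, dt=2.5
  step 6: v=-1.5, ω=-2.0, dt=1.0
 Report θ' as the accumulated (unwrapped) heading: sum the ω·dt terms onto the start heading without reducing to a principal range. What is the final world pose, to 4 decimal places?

(-3.6328, -3.1803, -8.6958)

step 1: θ'=-3.4458 (R=1.2000) → pose (-0.9406, 0.1449, -3.4458)
step 2: θ'=-2.6958 (R=0.5000) → pose (-1.3059, 0.1190, -2.6958)
step 3: θ'=-4.1958 (R=-1.5000) → pose (-3.2569, 0.7315, -4.1958)
step 4: θ'=-4.1958 (straight) → pose (-1.5282, -2.3118, -4.1958)
step 5: θ'=-6.6958 (R=1.5000) → pose (-3.4340, -4.4268, -6.6958)
step 6: θ'=-8.6958 (R=0.7500) → pose (-3.6328, -3.1803, -8.6958)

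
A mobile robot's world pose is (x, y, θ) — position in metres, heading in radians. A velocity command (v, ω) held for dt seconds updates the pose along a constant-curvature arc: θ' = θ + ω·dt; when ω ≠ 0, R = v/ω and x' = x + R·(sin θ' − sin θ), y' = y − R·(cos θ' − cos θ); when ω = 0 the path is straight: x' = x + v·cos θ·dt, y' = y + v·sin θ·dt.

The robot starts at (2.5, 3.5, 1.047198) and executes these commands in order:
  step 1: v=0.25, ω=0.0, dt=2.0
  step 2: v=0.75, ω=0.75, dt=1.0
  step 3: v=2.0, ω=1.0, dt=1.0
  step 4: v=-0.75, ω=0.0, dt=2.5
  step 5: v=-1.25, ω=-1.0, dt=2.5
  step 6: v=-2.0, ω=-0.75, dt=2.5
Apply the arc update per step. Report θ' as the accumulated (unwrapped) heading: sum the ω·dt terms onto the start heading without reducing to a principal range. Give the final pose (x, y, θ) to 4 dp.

(-0.1538, 5.6547, -1.5778)

step 1: θ'=1.0472 (straight) → pose (2.7500, 3.9330, 1.0472)
step 2: θ'=1.7972 (R=1.0000) → pose (2.8585, 4.6575, 1.7972)
step 3: θ'=2.7972 (R=2.0000) → pose (1.5847, 6.0911, 2.7972)
step 4: θ'=2.7972 (straight) → pose (3.3496, 5.4580, 2.7972)
step 5: θ'=0.2972 (R=1.2500) → pose (3.2937, 3.0862, 0.2972)
step 6: θ'=-1.5778 (R=2.6667) → pose (-0.1538, 5.6547, -1.5778)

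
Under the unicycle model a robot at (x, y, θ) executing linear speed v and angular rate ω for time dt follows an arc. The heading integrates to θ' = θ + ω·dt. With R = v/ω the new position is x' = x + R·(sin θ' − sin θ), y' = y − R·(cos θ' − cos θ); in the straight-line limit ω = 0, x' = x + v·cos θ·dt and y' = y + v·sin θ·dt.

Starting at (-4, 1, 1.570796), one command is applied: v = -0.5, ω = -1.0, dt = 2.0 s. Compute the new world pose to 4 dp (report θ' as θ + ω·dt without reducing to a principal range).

θ' = 1.5708 + -1.0·2.0 = -0.4292
R = v/ω = -0.5/-1.0 = 0.5000
x' = -4 + 0.5000·(sin -0.4292 − sin 1.5708) = -4.7081
y' = 1 − 0.5000·(cos -0.4292 − cos 1.5708) = 0.5454

(-4.7081, 0.5454, -0.4292)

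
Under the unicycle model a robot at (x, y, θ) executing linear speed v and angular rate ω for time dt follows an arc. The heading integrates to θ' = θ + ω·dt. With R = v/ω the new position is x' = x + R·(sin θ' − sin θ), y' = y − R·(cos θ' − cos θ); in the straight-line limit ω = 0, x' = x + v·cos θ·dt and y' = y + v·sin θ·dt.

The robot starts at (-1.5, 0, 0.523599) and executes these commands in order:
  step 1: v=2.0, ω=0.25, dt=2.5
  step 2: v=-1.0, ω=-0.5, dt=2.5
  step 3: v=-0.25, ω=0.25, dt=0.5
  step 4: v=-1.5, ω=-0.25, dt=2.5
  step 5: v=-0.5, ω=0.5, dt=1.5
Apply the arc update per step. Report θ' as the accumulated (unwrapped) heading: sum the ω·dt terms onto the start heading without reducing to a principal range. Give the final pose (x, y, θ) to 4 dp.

step 1: θ'=1.1486 (R=8.0000) → pose (1.7975, 3.6501, 1.1486)
step 2: θ'=-0.1014 (R=2.0000) → pose (-0.2293, 2.4799, -0.1014)
step 3: θ'=0.0236 (R=-1.0000) → pose (-0.3541, 2.4847, 0.0236)
step 4: θ'=-0.6014 (R=6.0000) → pose (-3.8905, 3.5358, -0.6014)
step 5: θ'=0.1486 (R=-1.0000) → pose (-4.6044, 3.7002, 0.1486)

(-4.6044, 3.7002, 0.1486)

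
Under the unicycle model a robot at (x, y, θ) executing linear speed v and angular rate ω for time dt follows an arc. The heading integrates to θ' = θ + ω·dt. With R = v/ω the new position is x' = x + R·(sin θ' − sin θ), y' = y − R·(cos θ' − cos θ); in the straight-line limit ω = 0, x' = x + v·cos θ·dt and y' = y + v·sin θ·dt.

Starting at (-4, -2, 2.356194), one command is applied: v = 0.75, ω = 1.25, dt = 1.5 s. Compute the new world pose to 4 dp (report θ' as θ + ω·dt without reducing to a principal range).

θ' = 2.3562 + 1.25·1.5 = 4.2312
R = v/ω = 0.75/1.25 = 0.6000
x' = -4 + 0.6000·(sin 4.2312 − sin 2.3562) = -4.9561
y' = -2 − 0.6000·(cos 4.2312 − cos 2.3562) = -2.1466

(-4.9561, -2.1466, 4.2312)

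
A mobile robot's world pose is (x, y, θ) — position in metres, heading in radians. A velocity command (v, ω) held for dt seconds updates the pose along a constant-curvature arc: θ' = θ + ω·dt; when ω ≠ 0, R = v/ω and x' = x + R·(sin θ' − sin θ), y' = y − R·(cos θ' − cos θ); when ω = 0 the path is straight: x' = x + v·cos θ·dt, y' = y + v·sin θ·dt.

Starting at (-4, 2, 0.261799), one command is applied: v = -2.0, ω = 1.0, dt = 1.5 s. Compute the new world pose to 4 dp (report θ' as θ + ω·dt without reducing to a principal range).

(-5.4460, -0.3115, 1.7618)

θ' = 0.2618 + 1.0·1.5 = 1.7618
R = v/ω = -2.0/1.0 = -2.0000
x' = -4 + -2.0000·(sin 1.7618 − sin 0.2618) = -5.4460
y' = 2 − -2.0000·(cos 1.7618 − cos 0.2618) = -0.3115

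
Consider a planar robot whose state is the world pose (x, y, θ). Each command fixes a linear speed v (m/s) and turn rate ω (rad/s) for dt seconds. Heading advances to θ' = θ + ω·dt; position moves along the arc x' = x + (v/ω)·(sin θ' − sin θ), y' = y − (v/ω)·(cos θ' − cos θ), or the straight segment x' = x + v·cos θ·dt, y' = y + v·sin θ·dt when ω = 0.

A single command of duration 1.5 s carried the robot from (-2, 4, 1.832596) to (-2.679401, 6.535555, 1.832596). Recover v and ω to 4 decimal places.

Δθ = 1.832596 − 1.832596 = 0.000000
ω = Δθ/dt = 0.000000/1.5 = 0.0000
ω = 0 → v = (Δx·cos θ + Δy·sin θ)/dt = 1.7500

v = 1.7500, ω = 0.0000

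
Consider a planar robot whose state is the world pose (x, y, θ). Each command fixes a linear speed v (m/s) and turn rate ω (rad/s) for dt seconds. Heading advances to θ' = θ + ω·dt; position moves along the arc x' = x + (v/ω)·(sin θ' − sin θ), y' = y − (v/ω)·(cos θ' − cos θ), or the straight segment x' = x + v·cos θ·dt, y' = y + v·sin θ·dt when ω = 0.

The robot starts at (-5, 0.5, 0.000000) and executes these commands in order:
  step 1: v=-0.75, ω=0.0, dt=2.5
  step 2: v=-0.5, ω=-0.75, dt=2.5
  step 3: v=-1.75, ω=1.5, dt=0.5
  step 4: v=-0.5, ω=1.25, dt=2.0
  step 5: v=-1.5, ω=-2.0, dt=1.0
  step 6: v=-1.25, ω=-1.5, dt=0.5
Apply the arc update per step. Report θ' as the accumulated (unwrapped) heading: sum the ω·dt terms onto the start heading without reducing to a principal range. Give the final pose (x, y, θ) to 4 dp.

(-9.8291, 2.1756, -1.3750)

step 1: θ'=0.0000 (straight) → pose (-6.8750, 0.5000, 0.0000)
step 2: θ'=-1.8750 (R=0.6667) → pose (-7.5111, 1.3664, -1.8750)
step 3: θ'=-1.1250 (R=-1.1667) → pose (-7.5715, 2.2189, -1.1250)
step 4: θ'=1.3750 (R=-0.4000) → pose (-8.3248, 2.1242, 1.3750)
step 5: θ'=-0.6250 (R=0.7500) → pose (-9.4993, 1.6619, -0.6250)
step 6: θ'=-1.3750 (R=0.8333) → pose (-9.8291, 2.1756, -1.3750)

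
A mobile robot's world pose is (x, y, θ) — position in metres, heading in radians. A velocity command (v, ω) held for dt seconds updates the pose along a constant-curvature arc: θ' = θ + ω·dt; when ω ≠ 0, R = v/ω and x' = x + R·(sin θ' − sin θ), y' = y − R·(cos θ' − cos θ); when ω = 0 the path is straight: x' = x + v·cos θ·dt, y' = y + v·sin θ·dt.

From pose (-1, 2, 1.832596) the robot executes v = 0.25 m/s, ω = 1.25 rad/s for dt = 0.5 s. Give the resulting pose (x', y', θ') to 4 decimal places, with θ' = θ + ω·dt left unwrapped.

θ' = 1.8326 + 1.25·0.5 = 2.4576
R = v/ω = 0.25/1.25 = 0.2000
x' = -1 + 0.2000·(sin 2.4576 − sin 1.8326) = -1.0668
y' = 2 − 0.2000·(cos 2.4576 − cos 1.8326) = 2.1032

(-1.0668, 2.1032, 2.4576)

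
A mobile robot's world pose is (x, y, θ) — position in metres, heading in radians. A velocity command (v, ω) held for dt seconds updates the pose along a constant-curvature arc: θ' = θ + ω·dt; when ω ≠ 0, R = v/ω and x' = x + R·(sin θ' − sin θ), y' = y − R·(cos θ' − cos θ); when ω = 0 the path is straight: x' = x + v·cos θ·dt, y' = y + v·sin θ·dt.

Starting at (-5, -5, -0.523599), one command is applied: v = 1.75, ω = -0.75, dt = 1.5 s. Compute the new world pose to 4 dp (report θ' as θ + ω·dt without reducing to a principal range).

(-3.8404, -7.2021, -1.6486)

θ' = -0.5236 + -0.75·1.5 = -1.6486
R = v/ω = 1.75/-0.75 = -2.3333
x' = -5 + -2.3333·(sin -1.6486 − sin -0.5236) = -3.8404
y' = -5 − -2.3333·(cos -1.6486 − cos -0.5236) = -7.2021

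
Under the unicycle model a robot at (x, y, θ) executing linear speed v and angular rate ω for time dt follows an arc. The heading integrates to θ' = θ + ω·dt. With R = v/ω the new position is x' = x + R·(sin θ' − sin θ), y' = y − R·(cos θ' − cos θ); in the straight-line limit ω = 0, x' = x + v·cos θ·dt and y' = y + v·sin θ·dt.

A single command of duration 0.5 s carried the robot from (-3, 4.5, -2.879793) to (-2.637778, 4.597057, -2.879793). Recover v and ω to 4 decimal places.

v = -0.7500, ω = 0.0000

Δθ = -2.879793 − -2.879793 = 0.000000
ω = Δθ/dt = 0.000000/0.5 = 0.0000
ω = 0 → v = (Δx·cos θ + Δy·sin θ)/dt = -0.7500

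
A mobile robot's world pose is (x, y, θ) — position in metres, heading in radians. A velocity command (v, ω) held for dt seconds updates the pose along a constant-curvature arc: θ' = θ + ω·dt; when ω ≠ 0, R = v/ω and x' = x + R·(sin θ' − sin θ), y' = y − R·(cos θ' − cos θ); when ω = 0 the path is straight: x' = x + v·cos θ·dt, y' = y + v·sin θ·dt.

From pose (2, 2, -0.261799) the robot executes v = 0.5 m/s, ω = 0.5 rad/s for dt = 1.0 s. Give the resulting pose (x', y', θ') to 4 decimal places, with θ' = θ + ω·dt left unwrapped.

θ' = -0.2618 + 0.5·1.0 = 0.2382
R = v/ω = 0.5/0.5 = 1.0000
x' = 2 + 1.0000·(sin 0.2382 − sin -0.2618) = 2.4948
y' = 2 − 1.0000·(cos 0.2382 − cos -0.2618) = 1.9942

(2.4948, 1.9942, 0.2382)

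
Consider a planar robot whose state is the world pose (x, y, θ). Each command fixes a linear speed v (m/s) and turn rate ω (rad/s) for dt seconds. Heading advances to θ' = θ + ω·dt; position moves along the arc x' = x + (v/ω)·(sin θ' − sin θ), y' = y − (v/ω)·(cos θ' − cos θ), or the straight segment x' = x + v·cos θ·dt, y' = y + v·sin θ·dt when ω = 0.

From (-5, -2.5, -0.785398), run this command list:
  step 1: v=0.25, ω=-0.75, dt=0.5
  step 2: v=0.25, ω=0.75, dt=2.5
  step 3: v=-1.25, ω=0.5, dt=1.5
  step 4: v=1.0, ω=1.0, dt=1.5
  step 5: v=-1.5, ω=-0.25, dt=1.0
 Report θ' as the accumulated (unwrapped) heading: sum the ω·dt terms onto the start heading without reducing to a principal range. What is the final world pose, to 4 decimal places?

step 1: θ'=-1.1604 (R=-0.3333) → pose (-4.9300, -2.6027, -1.1604)
step 2: θ'=0.7146 (R=0.3333) → pose (-4.4060, -2.7215, 0.7146)
step 3: θ'=1.4646 (R=-2.5000) → pose (-5.2536, -4.3449, 1.4646)
step 4: θ'=2.9646 (R=1.0000) → pose (-6.0719, -3.2545, 2.9646)
step 5: θ'=2.7146 (R=6.0000) → pose (-4.6435, -3.6995, 2.7146)

(-4.6435, -3.6995, 2.7146)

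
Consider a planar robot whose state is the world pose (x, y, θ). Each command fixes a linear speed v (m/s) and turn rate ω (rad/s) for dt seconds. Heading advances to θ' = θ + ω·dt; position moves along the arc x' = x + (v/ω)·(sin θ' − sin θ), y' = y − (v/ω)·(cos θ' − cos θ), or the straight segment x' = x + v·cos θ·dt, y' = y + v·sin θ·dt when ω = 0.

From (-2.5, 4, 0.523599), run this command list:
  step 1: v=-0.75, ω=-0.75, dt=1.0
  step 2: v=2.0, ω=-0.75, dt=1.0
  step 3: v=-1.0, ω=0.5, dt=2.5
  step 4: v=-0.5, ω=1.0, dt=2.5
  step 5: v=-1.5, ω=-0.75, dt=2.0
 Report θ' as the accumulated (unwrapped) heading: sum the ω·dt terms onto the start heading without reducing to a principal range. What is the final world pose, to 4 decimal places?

step 1: θ'=-0.2264 (R=1.0000) → pose (-3.2245, 3.8915, -0.2264)
step 2: θ'=-0.9764 (R=-2.6667) → pose (-1.6138, 2.7863, -0.9764)
step 3: θ'=0.2736 (R=-2.0000) → pose (-3.8111, 3.5919, 0.2736)
step 4: θ'=2.7736 (R=-0.5000) → pose (-3.8559, 2.6439, 2.7736)
step 5: θ'=1.2736 (R=2.0000) → pose (-2.6631, 0.1922, 1.2736)

(-2.6631, 0.1922, 1.2736)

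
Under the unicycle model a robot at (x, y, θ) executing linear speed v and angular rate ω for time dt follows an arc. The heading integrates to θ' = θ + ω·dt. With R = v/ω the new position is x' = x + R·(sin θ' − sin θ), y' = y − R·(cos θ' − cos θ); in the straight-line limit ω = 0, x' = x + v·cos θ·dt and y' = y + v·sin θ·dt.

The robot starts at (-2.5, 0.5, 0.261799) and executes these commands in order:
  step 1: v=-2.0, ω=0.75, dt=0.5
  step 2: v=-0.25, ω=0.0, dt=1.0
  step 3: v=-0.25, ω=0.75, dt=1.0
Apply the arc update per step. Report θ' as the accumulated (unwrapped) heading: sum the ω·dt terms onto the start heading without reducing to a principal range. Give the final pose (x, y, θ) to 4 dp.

step 1: θ'=0.6368 (R=-2.6667) → pose (-3.3955, 0.0682, 0.6368)
step 2: θ'=0.6368 (straight) → pose (-3.5965, -0.0804, 0.6368)
step 3: θ'=1.3868 (R=-0.3333) → pose (-3.7260, -0.2875, 1.3868)

(-3.7260, -0.2875, 1.3868)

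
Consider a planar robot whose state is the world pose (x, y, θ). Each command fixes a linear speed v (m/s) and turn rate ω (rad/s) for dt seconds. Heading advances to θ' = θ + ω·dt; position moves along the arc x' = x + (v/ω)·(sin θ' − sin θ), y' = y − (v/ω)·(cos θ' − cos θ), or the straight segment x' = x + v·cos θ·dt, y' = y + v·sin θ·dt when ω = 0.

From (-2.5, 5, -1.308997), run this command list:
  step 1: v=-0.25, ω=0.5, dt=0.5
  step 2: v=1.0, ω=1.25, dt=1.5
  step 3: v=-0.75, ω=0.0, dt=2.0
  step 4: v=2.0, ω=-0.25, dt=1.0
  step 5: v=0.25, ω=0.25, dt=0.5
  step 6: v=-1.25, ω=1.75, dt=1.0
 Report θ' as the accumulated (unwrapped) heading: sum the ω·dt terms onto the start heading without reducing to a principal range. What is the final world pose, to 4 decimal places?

step 1: θ'=-1.0590 (R=-0.5000) → pose (-2.5470, 5.1155, -1.0590)
step 2: θ'=0.8160 (R=0.8000) → pose (-1.2668, 4.9592, 0.8160)
step 3: θ'=0.8160 (straight) → pose (-2.2945, 3.8665, 0.8160)
step 4: θ'=0.5660 (R=-8.0000) → pose (-0.7573, 5.1378, 0.5660)
step 5: θ'=0.6910 (R=1.0000) → pose (-0.6563, 5.2113, 0.6910)
step 6: θ'=2.4410 (R=-0.7143) → pose (-0.6615, 4.1148, 2.4410)

(-0.6615, 4.1148, 2.4410)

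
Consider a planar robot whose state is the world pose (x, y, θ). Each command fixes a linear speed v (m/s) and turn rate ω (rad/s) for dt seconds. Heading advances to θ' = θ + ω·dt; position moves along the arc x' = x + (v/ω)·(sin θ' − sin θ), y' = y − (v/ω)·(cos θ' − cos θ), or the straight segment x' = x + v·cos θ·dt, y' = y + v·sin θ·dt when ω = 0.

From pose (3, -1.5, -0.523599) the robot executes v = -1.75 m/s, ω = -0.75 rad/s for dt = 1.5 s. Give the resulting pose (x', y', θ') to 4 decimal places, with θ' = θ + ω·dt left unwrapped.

(1.8404, 0.7021, -1.6486)

θ' = -0.5236 + -0.75·1.5 = -1.6486
R = v/ω = -1.75/-0.75 = 2.3333
x' = 3 + 2.3333·(sin -1.6486 − sin -0.5236) = 1.8404
y' = -1.5 − 2.3333·(cos -1.6486 − cos -0.5236) = 0.7021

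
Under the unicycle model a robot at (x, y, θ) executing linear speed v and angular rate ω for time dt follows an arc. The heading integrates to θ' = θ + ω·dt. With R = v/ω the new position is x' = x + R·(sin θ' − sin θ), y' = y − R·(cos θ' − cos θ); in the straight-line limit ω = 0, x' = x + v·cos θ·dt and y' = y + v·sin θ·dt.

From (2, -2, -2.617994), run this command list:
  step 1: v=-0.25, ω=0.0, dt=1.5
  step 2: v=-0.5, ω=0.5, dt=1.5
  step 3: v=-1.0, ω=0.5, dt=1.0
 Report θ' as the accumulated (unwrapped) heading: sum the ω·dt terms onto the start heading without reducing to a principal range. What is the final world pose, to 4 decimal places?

step 1: θ'=-2.6180 (straight) → pose (2.3248, -1.8125, -2.6180)
step 2: θ'=-1.8680 (R=-1.0000) → pose (2.7809, -1.2393, -1.8680)
step 3: θ'=-1.3680 (R=-2.0000) → pose (2.8276, -0.2508, -1.3680)

(2.8276, -0.2508, -1.3680)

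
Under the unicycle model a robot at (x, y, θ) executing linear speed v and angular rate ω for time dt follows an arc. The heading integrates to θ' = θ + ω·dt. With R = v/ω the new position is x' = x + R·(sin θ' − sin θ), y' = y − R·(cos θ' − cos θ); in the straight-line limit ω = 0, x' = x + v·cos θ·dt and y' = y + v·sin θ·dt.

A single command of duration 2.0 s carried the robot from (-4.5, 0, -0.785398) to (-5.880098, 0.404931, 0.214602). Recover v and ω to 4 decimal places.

Δθ = 0.214602 − -0.785398 = 1.000000
ω = Δθ/dt = 1.000000/2.0 = 0.5000
R = Δx/(sin θ' − sin θ) = -1.5000
v = R·ω = -1.5000·0.5000 = -0.7500

v = -0.7500, ω = 0.5000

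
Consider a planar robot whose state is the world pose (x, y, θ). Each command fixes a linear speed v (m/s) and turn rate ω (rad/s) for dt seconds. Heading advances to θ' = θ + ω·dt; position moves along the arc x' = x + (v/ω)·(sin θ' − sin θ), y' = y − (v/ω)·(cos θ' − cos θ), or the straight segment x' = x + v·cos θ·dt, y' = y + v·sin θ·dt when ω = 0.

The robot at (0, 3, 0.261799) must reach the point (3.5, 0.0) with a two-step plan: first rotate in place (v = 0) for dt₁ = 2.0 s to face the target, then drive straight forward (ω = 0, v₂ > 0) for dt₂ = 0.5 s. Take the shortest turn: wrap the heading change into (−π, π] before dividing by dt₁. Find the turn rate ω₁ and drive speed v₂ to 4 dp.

heading to target = atan2(0−3, 3.5−0) = -0.7086
Δθ = wrap(-0.7086 − 0.2618) = -0.9704; ω₁ = Δθ/dt₁ = -0.4852
distance = √((3.5−0)² + (0−3)²) = 4.6098; v₂ = distance/dt₂ = 9.2195

ω₁ = -0.4852, v₂ = 9.2195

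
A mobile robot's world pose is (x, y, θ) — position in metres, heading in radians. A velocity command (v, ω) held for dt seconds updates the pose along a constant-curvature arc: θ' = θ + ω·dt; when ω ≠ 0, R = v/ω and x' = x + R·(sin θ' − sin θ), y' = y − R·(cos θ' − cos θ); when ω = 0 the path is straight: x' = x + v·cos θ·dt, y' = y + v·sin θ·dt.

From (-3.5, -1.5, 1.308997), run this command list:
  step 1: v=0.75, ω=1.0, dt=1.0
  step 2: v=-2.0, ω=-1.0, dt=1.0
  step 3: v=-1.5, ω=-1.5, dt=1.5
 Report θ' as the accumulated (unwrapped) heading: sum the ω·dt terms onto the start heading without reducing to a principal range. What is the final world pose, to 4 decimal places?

(-4.9913, -2.9949, -0.9410)

step 1: θ'=2.3090 (R=0.7500) → pose (-3.6697, -0.8012, 2.3090)
step 2: θ'=1.3090 (R=2.0000) → pose (-3.2172, -2.6647, 1.3090)
step 3: θ'=-0.9410 (R=1.0000) → pose (-4.9913, -2.9949, -0.9410)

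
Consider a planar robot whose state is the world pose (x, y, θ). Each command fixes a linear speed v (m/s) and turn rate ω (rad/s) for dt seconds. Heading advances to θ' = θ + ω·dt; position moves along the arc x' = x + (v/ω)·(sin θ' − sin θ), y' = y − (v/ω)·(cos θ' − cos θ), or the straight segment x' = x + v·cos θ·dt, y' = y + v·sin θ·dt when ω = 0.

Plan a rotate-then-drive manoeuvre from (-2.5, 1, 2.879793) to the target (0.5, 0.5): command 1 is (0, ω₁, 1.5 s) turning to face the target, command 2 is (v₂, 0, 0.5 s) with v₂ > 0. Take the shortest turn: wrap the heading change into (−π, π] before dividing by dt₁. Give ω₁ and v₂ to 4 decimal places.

heading to target = atan2(0.5−1, 0.5−-2.5) = -0.1651
Δθ = wrap(-0.1651 − 2.8798) = -3.0449; ω₁ = Δθ/dt₁ = -2.0300
distance = √((0.5−-2.5)² + (0.5−1)²) = 3.0414; v₂ = distance/dt₂ = 6.0828

ω₁ = -2.0300, v₂ = 6.0828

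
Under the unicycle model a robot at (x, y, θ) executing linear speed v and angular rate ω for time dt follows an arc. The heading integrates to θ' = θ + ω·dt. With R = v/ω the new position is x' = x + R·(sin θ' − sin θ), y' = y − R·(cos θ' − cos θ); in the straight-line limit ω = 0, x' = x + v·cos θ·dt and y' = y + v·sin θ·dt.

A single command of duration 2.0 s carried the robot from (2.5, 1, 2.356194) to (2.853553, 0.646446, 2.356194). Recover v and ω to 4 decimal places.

v = -0.2500, ω = 0.0000

Δθ = 2.356194 − 2.356194 = 0.000000
ω = Δθ/dt = 0.000000/2.0 = 0.0000
ω = 0 → v = (Δx·cos θ + Δy·sin θ)/dt = -0.2500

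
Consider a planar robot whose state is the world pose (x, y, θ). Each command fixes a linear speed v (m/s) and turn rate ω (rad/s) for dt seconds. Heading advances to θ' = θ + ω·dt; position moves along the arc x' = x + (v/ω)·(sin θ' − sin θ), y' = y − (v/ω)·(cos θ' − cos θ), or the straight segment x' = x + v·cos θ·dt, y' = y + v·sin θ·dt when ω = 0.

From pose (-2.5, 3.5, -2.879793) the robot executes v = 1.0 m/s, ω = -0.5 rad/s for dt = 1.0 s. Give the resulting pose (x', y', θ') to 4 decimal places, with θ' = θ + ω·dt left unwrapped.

θ' = -2.8798 + -0.5·1.0 = -3.3798
R = v/ω = 1.0/-0.5 = -2.0000
x' = -2.5 + -2.0000·(sin -3.3798 − sin -2.8798) = -3.4895
y' = 3.5 − -2.0000·(cos -3.3798 − cos -2.8798) = 3.4883

(-3.4895, 3.4883, -3.3798)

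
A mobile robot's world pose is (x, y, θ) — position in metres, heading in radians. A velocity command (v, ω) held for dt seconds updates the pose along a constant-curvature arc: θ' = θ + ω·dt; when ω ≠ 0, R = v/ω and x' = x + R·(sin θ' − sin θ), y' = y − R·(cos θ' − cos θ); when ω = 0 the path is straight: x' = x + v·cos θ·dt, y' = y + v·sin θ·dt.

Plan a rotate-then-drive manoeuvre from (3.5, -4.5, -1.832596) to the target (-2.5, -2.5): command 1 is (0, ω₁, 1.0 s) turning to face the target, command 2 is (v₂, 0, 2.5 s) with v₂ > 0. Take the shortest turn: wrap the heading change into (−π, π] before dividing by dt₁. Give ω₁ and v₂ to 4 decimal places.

heading to target = atan2(-2.5−-4.5, -2.5−3.5) = 2.8198
Δθ = wrap(2.8198 − -1.8326) = -1.6307; ω₁ = Δθ/dt₁ = -1.6307
distance = √((-2.5−3.5)² + (-2.5−-4.5)²) = 6.3246; v₂ = distance/dt₂ = 2.5298

ω₁ = -1.6307, v₂ = 2.5298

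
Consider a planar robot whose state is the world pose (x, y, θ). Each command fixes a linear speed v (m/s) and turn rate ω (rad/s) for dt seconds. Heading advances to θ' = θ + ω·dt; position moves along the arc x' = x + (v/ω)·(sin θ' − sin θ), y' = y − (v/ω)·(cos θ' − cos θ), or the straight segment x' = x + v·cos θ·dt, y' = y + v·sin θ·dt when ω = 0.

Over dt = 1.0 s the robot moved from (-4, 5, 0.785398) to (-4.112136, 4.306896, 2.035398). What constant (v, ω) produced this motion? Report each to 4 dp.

v = -0.7500, ω = 1.2500

Δθ = 2.035398 − 0.785398 = 1.250000
ω = Δθ/dt = 1.250000/1.0 = 1.2500
R = −Δy/(cos θ' − cos θ) = -0.6000
v = R·ω = -0.6000·1.2500 = -0.7500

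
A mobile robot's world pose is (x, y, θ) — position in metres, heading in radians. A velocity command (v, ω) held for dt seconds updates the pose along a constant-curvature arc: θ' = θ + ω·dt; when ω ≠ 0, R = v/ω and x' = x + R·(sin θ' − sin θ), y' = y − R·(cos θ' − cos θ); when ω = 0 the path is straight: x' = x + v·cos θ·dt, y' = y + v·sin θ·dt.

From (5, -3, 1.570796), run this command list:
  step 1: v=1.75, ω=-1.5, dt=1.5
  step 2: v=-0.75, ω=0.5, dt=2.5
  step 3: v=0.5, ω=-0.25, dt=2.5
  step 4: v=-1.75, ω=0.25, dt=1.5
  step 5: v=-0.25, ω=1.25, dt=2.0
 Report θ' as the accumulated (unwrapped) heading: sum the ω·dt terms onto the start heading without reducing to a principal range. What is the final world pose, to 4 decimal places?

(3.7493, -2.4095, 2.8208)

step 1: θ'=-0.6792 (R=-1.1667) → pose (6.8995, -2.0922, -0.6792)
step 2: θ'=0.5708 (R=-1.5000) → pose (5.1468, -1.9972, 0.5708)
step 3: θ'=-0.0542 (R=-2.0000) → pose (6.3358, -1.6830, -0.0542)
step 4: θ'=0.3208 (R=-7.0000) → pose (3.7493, -2.0299, 0.3208)
step 5: θ'=2.8208 (R=-0.2000) → pose (3.7493, -2.4095, 2.8208)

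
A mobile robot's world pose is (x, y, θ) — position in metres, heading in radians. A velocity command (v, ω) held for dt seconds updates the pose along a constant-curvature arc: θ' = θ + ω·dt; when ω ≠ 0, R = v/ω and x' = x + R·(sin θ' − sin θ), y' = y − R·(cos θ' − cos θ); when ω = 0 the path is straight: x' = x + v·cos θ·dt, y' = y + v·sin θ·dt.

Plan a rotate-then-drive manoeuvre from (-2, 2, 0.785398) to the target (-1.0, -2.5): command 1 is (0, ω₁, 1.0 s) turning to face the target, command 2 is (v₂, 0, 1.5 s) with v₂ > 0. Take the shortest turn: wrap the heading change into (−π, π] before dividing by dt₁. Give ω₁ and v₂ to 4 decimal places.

ω₁ = -2.1375, v₂ = 3.0732

heading to target = atan2(-2.5−2, -1−-2) = -1.3521
Δθ = wrap(-1.3521 − 0.7854) = -2.1375; ω₁ = Δθ/dt₁ = -2.1375
distance = √((-1−-2)² + (-2.5−2)²) = 4.6098; v₂ = distance/dt₂ = 3.0732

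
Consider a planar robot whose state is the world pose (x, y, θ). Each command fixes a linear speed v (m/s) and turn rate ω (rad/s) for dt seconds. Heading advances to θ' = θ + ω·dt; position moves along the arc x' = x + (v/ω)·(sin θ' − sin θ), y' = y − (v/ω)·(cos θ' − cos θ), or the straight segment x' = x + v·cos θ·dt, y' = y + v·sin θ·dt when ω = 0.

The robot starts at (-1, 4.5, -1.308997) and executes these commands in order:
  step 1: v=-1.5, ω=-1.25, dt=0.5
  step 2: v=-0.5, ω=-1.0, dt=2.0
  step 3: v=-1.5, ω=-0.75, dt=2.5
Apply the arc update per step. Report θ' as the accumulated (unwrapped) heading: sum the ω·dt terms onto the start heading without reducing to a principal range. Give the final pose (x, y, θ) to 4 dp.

step 1: θ'=-1.9340 (R=1.2000) → pose (-0.9626, 5.2369, -1.9340)
step 2: θ'=-3.9340 (R=0.5000) → pose (-0.1392, 5.4103, -3.9340)
step 3: θ'=-5.8090 (R=2.0000) → pose (-0.6501, 2.2267, -5.8090)

(-0.6501, 2.2267, -5.8090)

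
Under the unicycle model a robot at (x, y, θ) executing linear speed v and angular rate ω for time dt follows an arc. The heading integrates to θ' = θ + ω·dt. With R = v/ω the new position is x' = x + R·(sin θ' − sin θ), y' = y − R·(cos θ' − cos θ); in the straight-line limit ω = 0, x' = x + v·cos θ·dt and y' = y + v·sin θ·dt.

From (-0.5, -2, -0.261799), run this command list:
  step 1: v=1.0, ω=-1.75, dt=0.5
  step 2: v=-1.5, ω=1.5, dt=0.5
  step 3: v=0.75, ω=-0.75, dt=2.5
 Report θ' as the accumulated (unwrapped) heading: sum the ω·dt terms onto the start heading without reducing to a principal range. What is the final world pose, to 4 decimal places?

(-0.2661, -3.3695, -2.2618)

step 1: θ'=-1.1368 (R=-0.5714) → pose (-0.1294, -2.3117, -1.1368)
step 2: θ'=-0.3868 (R=-1.0000) → pose (-0.6595, -1.8061, -0.3868)
step 3: θ'=-2.2618 (R=-1.0000) → pose (-0.2661, -3.3695, -2.2618)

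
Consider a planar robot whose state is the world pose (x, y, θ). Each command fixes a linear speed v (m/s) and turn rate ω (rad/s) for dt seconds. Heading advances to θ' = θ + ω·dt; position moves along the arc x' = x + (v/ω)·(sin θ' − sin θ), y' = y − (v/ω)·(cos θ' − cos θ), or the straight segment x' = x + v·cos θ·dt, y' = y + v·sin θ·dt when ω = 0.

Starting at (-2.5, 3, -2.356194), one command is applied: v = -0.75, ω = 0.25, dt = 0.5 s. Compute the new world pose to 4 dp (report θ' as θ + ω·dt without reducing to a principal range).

(-2.2521, 3.2810, -2.2312)

θ' = -2.3562 + 0.25·0.5 = -2.2312
R = v/ω = -0.75/0.25 = -3.0000
x' = -2.5 + -3.0000·(sin -2.2312 − sin -2.3562) = -2.2521
y' = 3 − -3.0000·(cos -2.2312 − cos -2.3562) = 3.2810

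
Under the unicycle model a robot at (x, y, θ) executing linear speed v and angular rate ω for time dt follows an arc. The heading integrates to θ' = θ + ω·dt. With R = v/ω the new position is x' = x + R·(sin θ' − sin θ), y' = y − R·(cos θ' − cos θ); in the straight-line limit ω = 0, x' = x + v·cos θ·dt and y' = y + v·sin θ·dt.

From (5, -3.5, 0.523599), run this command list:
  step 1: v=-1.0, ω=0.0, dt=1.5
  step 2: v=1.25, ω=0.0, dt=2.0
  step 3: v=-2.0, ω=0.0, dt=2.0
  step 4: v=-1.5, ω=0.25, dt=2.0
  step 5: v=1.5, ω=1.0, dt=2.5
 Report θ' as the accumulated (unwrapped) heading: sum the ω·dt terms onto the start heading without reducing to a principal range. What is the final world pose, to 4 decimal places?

(-1.5621, -4.9021, 3.5236)

step 1: θ'=0.5236 (straight) → pose (3.7010, -4.2500, 0.5236)
step 2: θ'=0.5236 (straight) → pose (5.8660, -3.0000, 0.5236)
step 3: θ'=0.5236 (straight) → pose (2.4019, -5.0000, 0.5236)
step 4: θ'=1.0236 (R=-6.0000) → pose (0.2780, -7.0744, 1.0236)
step 5: θ'=3.5236 (R=1.5000) → pose (-1.5621, -4.9021, 3.5236)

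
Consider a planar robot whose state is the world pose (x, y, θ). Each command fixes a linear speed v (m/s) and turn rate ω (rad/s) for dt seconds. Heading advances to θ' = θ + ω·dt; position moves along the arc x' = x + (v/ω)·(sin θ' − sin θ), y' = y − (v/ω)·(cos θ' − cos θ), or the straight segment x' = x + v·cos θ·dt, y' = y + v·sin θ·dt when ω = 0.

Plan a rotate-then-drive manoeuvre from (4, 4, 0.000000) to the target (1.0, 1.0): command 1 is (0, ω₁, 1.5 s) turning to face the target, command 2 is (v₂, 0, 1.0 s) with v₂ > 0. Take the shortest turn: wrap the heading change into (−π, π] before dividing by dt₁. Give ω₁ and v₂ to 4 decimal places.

heading to target = atan2(1−4, 1−4) = -2.3562
Δθ = wrap(-2.3562 − 0.0000) = -2.3562; ω₁ = Δθ/dt₁ = -1.5708
distance = √((1−4)² + (1−4)²) = 4.2426; v₂ = distance/dt₂ = 4.2426

ω₁ = -1.5708, v₂ = 4.2426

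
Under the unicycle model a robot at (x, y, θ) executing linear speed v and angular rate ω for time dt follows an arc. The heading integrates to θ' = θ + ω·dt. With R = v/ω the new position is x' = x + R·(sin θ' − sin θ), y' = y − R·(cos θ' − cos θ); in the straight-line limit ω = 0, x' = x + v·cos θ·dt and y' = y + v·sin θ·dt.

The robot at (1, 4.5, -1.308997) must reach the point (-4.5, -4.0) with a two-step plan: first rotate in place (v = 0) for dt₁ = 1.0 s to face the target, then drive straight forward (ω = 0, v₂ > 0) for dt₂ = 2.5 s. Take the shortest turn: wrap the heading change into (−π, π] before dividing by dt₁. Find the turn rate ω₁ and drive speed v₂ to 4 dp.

ω₁ = -0.8361, v₂ = 4.0497

heading to target = atan2(-4−4.5, -4.5−1) = -2.1451
Δθ = wrap(-2.1451 − -1.3090) = -0.8361; ω₁ = Δθ/dt₁ = -0.8361
distance = √((-4.5−1)² + (-4−4.5)²) = 10.1242; v₂ = distance/dt₂ = 4.0497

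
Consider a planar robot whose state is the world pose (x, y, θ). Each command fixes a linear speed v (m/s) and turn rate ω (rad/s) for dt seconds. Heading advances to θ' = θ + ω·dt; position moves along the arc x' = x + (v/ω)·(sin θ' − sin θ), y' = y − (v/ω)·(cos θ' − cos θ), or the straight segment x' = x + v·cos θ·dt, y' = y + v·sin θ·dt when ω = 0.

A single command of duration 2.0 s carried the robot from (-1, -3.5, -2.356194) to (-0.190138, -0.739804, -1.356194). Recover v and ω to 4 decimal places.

v = -1.5000, ω = 0.5000

Δθ = -1.356194 − -2.356194 = 1.000000
ω = Δθ/dt = 1.000000/2.0 = 0.5000
R = −Δy/(cos θ' − cos θ) = -3.0000
v = R·ω = -3.0000·0.5000 = -1.5000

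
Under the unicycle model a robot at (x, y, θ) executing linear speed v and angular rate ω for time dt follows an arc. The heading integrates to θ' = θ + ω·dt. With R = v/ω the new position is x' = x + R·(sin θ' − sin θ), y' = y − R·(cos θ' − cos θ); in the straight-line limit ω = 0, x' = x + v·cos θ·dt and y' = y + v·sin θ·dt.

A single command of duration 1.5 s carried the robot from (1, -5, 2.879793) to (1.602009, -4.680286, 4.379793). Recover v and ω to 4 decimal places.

v = -0.5000, ω = 1.0000

Δθ = 4.379793 − 2.879793 = 1.500000
ω = Δθ/dt = 1.500000/1.5 = 1.0000
R = Δx/(sin θ' − sin θ) = -0.5000
v = R·ω = -0.5000·1.0000 = -0.5000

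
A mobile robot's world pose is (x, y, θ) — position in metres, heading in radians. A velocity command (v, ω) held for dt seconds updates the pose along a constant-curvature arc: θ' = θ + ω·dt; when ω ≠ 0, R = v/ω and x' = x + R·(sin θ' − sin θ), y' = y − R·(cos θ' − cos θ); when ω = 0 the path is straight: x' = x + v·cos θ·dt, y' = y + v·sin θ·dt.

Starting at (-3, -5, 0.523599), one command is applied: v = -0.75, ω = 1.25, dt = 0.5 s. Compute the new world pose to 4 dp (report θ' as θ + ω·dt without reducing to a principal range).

θ' = 0.5236 + 1.25·0.5 = 1.1486
R = v/ω = -0.75/1.25 = -0.6000
x' = -3 + -0.6000·(sin 1.1486 − sin 0.5236) = -3.2473
y' = -5 − -0.6000·(cos 1.1486 − cos 0.5236) = -5.2738

(-3.2473, -5.2738, 1.1486)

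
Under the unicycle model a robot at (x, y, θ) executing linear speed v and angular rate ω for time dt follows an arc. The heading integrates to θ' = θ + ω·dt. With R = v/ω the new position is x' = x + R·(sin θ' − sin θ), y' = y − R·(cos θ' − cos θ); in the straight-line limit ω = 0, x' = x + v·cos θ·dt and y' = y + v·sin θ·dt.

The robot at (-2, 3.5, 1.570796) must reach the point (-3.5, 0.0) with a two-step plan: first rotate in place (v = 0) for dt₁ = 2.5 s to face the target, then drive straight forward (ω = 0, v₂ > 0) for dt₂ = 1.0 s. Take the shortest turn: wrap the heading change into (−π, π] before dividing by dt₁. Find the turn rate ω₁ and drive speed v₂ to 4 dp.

ω₁ = 1.0947, v₂ = 3.8079

heading to target = atan2(0−3.5, -3.5−-2) = -1.9757
Δθ = wrap(-1.9757 − 1.5708) = 2.7367; ω₁ = Δθ/dt₁ = 1.0947
distance = √((-3.5−-2)² + (0−3.5)²) = 3.8079; v₂ = distance/dt₂ = 3.8079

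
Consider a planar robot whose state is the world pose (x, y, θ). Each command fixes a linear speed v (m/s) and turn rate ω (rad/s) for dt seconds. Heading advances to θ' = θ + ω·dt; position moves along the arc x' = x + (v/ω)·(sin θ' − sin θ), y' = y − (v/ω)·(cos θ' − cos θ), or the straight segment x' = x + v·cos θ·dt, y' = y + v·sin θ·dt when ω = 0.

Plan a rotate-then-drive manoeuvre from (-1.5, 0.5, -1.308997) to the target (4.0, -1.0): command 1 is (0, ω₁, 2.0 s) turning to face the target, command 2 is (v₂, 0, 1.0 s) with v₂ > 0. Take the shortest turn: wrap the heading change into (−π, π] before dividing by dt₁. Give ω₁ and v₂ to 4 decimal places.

heading to target = atan2(-1−0.5, 4−-1.5) = -0.2663
Δθ = wrap(-0.2663 − -1.3090) = 1.0427; ω₁ = Δθ/dt₁ = 0.5214
distance = √((4−-1.5)² + (-1−0.5)²) = 5.7009; v₂ = distance/dt₂ = 5.7009

ω₁ = 0.5214, v₂ = 5.7009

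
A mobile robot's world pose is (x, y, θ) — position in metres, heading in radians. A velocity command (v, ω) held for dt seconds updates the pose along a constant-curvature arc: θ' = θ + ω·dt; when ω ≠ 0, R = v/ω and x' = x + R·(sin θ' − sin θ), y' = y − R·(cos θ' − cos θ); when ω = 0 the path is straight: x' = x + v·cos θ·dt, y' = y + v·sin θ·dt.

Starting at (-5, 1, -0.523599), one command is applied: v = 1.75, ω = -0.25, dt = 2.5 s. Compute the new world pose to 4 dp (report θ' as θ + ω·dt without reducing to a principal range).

θ' = -0.5236 + -0.25·2.5 = -1.1486
R = v/ω = 1.75/-0.25 = -7.0000
x' = -5 + -7.0000·(sin -1.1486 − sin -0.5236) = -2.1147
y' = 1 − -7.0000·(cos -1.1486 − cos -0.5236) = -2.1938

(-2.1147, -2.1938, -1.1486)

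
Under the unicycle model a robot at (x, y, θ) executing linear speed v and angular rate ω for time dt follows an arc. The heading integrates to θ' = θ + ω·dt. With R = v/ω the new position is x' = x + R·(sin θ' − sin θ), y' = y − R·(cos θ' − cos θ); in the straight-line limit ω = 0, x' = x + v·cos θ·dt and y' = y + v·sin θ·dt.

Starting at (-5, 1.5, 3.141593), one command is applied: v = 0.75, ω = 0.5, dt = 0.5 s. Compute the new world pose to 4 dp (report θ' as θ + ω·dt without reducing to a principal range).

(-5.3711, 1.4534, 3.3916)

θ' = 3.1416 + 0.5·0.5 = 3.3916
R = v/ω = 0.75/0.5 = 1.5000
x' = -5 + 1.5000·(sin 3.3916 − sin 3.1416) = -5.3711
y' = 1.5 − 1.5000·(cos 3.3916 − cos 3.1416) = 1.4534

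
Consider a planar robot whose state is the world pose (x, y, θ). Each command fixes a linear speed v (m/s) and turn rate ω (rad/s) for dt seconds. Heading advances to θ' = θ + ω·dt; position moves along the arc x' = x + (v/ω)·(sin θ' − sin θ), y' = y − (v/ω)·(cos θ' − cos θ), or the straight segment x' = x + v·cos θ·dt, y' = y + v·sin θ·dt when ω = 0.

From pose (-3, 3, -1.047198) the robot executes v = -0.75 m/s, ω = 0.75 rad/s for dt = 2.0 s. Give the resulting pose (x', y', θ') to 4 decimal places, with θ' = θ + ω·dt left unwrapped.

θ' = -1.0472 + 0.75·2.0 = 0.4528
R = v/ω = -0.75/0.75 = -1.0000
x' = -3 + -1.0000·(sin 0.4528 − sin -1.0472) = -4.3035
y' = 3 − -1.0000·(cos 0.4528 − cos -1.0472) = 3.3992

(-4.3035, 3.3992, 0.4528)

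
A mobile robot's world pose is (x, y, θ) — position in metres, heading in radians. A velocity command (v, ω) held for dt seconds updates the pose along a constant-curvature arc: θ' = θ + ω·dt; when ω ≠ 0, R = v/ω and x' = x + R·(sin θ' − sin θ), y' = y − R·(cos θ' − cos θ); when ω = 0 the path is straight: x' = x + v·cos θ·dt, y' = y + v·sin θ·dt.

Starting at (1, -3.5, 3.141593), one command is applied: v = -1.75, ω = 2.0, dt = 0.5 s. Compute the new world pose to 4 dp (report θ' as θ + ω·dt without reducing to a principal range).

θ' = 3.1416 + 2.0·0.5 = 4.1416
R = v/ω = -1.75/2.0 = -0.8750
x' = 1 + -0.8750·(sin 4.1416 − sin 3.1416) = 1.7363
y' = -3.5 − -0.8750·(cos 4.1416 − cos 3.1416) = -3.0978

(1.7363, -3.0978, 4.1416)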